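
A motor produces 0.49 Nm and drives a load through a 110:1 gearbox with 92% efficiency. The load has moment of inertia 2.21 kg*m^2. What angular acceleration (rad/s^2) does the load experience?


tau_out = tau_motor * N * eta
= 0.49 * 110 * 0.92 = 49.588 Nm
alpha = tau_out / I = 49.588 / 2.21
= 22.438 rad/s^2


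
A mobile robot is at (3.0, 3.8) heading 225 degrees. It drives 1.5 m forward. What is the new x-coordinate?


x_new = x0 + d*cos(theta)
= 3.0 + 1.5*cos(225)
= 3.0 + -1.0607
= 1.9393


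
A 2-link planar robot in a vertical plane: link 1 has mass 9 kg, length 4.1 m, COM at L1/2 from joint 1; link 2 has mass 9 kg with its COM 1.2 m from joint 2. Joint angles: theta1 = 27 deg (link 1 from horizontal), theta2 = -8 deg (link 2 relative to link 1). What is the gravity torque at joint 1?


Horizontal distance from joint 1 to link-1 COM:
  x_c1 = (L1/2)*cos(t1) = 2.05 * 0.891 = 1.8266 m
Horizontal distance from joint 1 to link-2 COM:
  x_c2 = L1*cos(t1) + Lc2*cos(t1+t2)
       = 4.1*0.891 + 1.2*0.9455 = 4.7877 m
tau1 = m1*g*x_c1 + m2*g*x_c2
     = 9*9.81*1.8266 + 9*9.81*4.7877
     = 161.2673 + 422.7104
     = 583.9776 Nm


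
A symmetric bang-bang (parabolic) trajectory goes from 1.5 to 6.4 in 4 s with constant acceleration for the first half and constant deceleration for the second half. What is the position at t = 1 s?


Symmetric rest-to-rest: each phase covers (pf-p0)/2 in time T/2. 0.5*a*(T/2)^2 = (pf-p0)/2 => a = 4*(pf-p0)/T^2
a = 4*(6.4-1.5)/4^2 = 1.225
t = 1 is in the acceleration phase (t <= T/2).
p = p0 + 0.5*a*t^2 = 1.5 + 0.5*1.225*1^2
= 2.1125


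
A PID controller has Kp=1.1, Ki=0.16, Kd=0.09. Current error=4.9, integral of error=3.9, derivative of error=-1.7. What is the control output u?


u = Kp*e + Ki*int(e) + Kd*de/dt
= 1.1*4.9 + 0.16*3.9 + 0.09*(-1.7)
= 5.39 + 0.624 + -0.153
= 5.861


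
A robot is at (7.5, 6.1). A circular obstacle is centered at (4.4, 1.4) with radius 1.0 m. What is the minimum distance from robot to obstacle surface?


center_dist = sqrt((7.5-4.4)^2 + (6.1-1.4)^2)
= sqrt(9.61 + 22.09)
= 5.6303
min_dist = center_dist - radius = 5.6303 - 1.0 = 4.6303 m


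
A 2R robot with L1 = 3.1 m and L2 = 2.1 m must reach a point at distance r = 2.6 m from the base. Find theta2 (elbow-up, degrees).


cos(theta2) = (r^2 - L1^2 - L2^2) / (2*L1*L2)
cos(theta2) = (6.76 - 9.61 - 4.41) / 13.02
cos(theta2) = -0.557604
theta2 = 123.8902 degrees


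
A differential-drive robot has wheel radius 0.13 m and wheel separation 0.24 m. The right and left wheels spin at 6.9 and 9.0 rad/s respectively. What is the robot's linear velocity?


vR = r*wR = 0.13*6.9 = 0.897 m/s
vL = r*wL = 0.13*9.0 = 1.17 m/s
v = (vR+vL)/2 = 1.0335 m/s
omega = (vR-vL)/L = -1.1375 rad/s
linear velocity = 1.0335 m/s


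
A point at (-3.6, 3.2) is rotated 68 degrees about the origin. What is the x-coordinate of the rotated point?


x' = x*cos(theta) - y*sin(theta)
cos(68 deg) = 0.3746, sin(68 deg) = 0.9272
x' = -3.6 * 0.3746 - 3.2 * 0.9272
= -1.3486 - 2.967
= -4.3156


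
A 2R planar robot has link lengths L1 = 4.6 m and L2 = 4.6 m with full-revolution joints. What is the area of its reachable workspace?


r_max = L1 + L2 = 9.2 m
r_min = |L1 - L2| = 0.0 m
Area = pi*(r_max^2 - r_min^2)
= pi*(84.64 - 0.0)
= pi * 84.64
= 265.9044 m^2


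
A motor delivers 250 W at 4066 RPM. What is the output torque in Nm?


omega = 4066 * 2*pi/60 = 425.7905 rad/s
tau = P / omega = 250 / 425.7905
= 0.5871 Nm


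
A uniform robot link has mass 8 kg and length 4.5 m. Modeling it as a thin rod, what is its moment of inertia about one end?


I = (1/3) * m * L^2
= (1/3) * 8 * 4.5^2
= 0.333333 * 8 * 20.25
= 54.0 kg*m^2


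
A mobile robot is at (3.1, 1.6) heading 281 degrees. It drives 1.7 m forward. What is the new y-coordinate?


y_new = y0 + d*sin(theta)
= 1.6 + 1.7*sin(281)
= 1.6 + -1.6688
= -0.0688


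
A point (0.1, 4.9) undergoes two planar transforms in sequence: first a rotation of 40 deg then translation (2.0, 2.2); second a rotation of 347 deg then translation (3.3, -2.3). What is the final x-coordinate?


After transform 1:
x1 = cos(40)*0.1 - sin(40)*4.9 + 2.0 = -1.0731
y1 = sin(40)*0.1 + cos(40)*4.9 + 2.2 = 6.0179
After transform 2:
x2 = cos(347)*-1.0731 - sin(347)*6.0179 + 3.3
= 3.6082


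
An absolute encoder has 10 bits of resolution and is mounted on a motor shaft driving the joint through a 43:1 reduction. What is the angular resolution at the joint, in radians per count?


counts = 2^10 = 1024
effective counts at joint = 1024 * 43 = 44032
resolution = 2*pi / 44032
= 1.4270e-04 rad/count


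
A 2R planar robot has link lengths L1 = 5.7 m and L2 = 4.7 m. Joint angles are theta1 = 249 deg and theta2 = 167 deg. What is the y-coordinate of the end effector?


Convert angles to radians: theta1 = 4.3459, theta2 = 2.9147
y = L1*sin(theta1) + L2*sin(theta1+theta2)
y = -5.3214 + 3.8965
y = -1.4249


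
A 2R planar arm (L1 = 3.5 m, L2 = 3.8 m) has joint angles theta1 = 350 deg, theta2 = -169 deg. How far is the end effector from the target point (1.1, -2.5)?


End effector via forward kinematics:
x = L1*cos(t1) + L2*cos(t1+t2) = -0.3526
y = L1*sin(t1) + L2*sin(t1+t2) = -0.6741
Distance to target:
d = sqrt((1.1 - -0.3526)^2 + (-2.5 - -0.6741)^2)
= sqrt(2.11 + 3.334)
= 2.3332 m


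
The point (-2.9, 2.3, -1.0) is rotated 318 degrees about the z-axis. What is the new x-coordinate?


Rotation about z-axis: x' = x*cos(theta) - y*sin(theta)
= -2.9 * 0.7431 - 2.3 * -0.6691
= -0.6161


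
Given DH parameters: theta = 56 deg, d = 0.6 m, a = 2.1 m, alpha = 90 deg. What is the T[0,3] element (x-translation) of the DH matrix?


T[0,3] = a * cos(theta)
= 2.1 * cos(56 deg)
= 2.1 * 0.5592
= 1.1743


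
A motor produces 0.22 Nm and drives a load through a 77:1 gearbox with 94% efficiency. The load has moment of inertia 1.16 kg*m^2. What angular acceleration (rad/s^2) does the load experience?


tau_out = tau_motor * N * eta
= 0.22 * 77 * 0.94 = 15.9236 Nm
alpha = tau_out / I = 15.9236 / 1.16
= 13.7272 rad/s^2


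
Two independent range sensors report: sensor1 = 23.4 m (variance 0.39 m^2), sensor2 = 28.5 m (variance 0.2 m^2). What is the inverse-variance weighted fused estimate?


w1 = (1/var1) / (1/var1 + 1/var2)
   = 2.5641 / (2.5641 + 5.0) = 0.339
w2 = 1 - w1 = 0.661
fused = w1*s1 + w2*s2 = 7.9322 + 18.839
= 26.7712 m


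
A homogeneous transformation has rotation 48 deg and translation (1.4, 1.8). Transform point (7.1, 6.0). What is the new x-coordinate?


x' = cos(theta)*px - sin(theta)*py + tx
= 0.6691*7.1 - 0.7431*6.0 + 1.4
= 1.692


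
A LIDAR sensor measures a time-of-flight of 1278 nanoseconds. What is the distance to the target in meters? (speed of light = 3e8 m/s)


tof = 1278 ns = 1.278e-06 s
dist = c * tof / 2
= 3e8 * 1.278e-06 / 2
= 191.7 m


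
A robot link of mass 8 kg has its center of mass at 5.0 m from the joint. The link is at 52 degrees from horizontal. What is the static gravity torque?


tau = m*g*L*cos(angle)
= 8 * 9.81 * 5.0 * cos(52 deg)
= 8 * 9.81 * 5.0 * 0.6157
= 241.5856 Nm


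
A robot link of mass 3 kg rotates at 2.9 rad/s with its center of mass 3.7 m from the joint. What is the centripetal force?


F = m * omega^2 * r
= 3 * 2.9^2 * 3.7
= 3 * 8.41 * 3.7
= 93.351 N


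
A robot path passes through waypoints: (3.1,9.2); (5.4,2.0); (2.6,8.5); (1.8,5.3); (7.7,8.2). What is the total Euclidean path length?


Segment lengths:
  seg1 = sqrt((2.3)^2 + (-7.2)^2) = 7.5584
  seg2 = sqrt((-2.8)^2 + (6.5)^2) = 7.0774
  seg3 = sqrt((-0.8)^2 + (-3.2)^2) = 3.2985
  seg4 = sqrt((5.9)^2 + (2.9)^2) = 6.5742
Total = 24.5085


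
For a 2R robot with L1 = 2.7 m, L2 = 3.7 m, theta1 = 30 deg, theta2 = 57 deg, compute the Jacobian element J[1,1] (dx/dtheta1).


J[1,1] = -L1*sin(t1) - L2*sin(t1+t2)
= -2.7*sin(30) - 3.7*sin(87)
= -5.0449


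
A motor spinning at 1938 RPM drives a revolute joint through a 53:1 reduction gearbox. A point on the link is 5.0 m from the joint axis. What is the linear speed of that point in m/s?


omega_motor = 1938 * 2*pi/60 = 202.9469 rad/s
omega_joint = omega_motor / 53 = 3.8292 rad/s
v = omega_joint * r = 3.8292 * 5.0
= 19.1459 m/s


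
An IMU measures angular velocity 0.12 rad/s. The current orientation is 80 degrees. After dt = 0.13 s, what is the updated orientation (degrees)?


delta_theta = w * dt = 0.12 * 0.13 = 0.0156 rad
= 0.8938 deg
theta_new = 80 + 0.8938 = 80.8938 deg


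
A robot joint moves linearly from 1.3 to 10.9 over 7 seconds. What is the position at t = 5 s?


s = t/T = 5/7 = 0.7143
p(t) = p0 + (pf-p0)*s
= 1.3 + (10.9 - 1.3) * 0.7143
= 8.1571


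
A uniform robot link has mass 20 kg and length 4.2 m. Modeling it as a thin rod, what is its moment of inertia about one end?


I = (1/3) * m * L^2
= (1/3) * 20 * 4.2^2
= 0.333333 * 20 * 17.64
= 117.6 kg*m^2


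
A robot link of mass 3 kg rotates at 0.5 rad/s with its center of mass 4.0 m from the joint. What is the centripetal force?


F = m * omega^2 * r
= 3 * 0.5^2 * 4.0
= 3 * 0.25 * 4.0
= 3.0 N


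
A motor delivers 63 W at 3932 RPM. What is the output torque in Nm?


omega = 3932 * 2*pi/60 = 411.7581 rad/s
tau = P / omega = 63 / 411.7581
= 0.153 Nm


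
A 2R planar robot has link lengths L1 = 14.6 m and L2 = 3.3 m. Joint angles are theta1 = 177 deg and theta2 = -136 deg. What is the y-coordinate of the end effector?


Convert angles to radians: theta1 = 3.0892, theta2 = -2.3736
y = L1*sin(theta1) + L2*sin(theta1+theta2)
y = 0.7641 + 2.165
y = 2.9291


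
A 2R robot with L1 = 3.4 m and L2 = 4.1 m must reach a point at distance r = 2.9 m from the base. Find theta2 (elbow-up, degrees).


cos(theta2) = (r^2 - L1^2 - L2^2) / (2*L1*L2)
cos(theta2) = (8.41 - 11.56 - 16.81) / 27.88
cos(theta2) = -0.715925
theta2 = 135.7191 degrees


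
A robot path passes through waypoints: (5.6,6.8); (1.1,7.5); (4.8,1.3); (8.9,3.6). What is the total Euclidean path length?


Segment lengths:
  seg1 = sqrt((-4.5)^2 + (0.7)^2) = 4.5541
  seg2 = sqrt((3.7)^2 + (-6.2)^2) = 7.2201
  seg3 = sqrt((4.1)^2 + (2.3)^2) = 4.7011
Total = 16.4753


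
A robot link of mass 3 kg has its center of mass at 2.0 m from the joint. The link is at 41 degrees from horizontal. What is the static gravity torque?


tau = m*g*L*cos(angle)
= 3 * 9.81 * 2.0 * cos(41 deg)
= 3 * 9.81 * 2.0 * 0.7547
= 44.4222 Nm


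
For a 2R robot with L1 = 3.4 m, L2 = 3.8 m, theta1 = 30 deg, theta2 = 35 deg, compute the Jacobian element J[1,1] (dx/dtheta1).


J[1,1] = -L1*sin(t1) - L2*sin(t1+t2)
= -3.4*sin(30) - 3.8*sin(65)
= -5.144


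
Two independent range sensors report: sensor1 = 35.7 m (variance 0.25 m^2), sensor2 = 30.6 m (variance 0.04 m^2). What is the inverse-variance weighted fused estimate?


w1 = (1/var1) / (1/var1 + 1/var2)
   = 4.0 / (4.0 + 25.0) = 0.1379
w2 = 1 - w1 = 0.8621
fused = w1*s1 + w2*s2 = 4.9241 + 26.3793
= 31.3034 m


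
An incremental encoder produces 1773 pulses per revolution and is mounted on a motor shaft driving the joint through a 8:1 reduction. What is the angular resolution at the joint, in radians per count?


counts per rev = 1773
effective counts at joint = 1773 * 8 = 14184
resolution = 2*pi / 14184
= 4.4298e-04 rad/count


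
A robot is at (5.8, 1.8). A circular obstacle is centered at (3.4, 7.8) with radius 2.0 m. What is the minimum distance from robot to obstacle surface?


center_dist = sqrt((5.8-3.4)^2 + (1.8-7.8)^2)
= sqrt(5.76 + 36.0)
= 6.4622
min_dist = center_dist - radius = 6.4622 - 2.0 = 4.4622 m


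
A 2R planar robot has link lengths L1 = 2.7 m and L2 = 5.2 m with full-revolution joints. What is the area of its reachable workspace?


r_max = L1 + L2 = 7.9 m
r_min = |L1 - L2| = 2.5 m
Area = pi*(r_max^2 - r_min^2)
= pi*(62.41 - 6.25)
= pi * 56.16
= 176.4318 m^2


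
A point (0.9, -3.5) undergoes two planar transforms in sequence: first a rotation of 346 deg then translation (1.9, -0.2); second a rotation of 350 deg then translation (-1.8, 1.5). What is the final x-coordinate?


After transform 1:
x1 = cos(346)*0.9 - sin(346)*-3.5 + 1.9 = 1.9265
y1 = sin(346)*0.9 + cos(346)*-3.5 + -0.2 = -3.8138
After transform 2:
x2 = cos(350)*1.9265 - sin(350)*-3.8138 + -1.8
= -0.565


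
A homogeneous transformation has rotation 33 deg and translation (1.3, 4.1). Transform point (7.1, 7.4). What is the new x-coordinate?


x' = cos(theta)*px - sin(theta)*py + tx
= 0.8387*7.1 - 0.5446*7.4 + 1.3
= 3.2242


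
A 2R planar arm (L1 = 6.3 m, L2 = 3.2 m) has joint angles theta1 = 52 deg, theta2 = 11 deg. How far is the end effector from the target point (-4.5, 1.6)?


End effector via forward kinematics:
x = L1*cos(t1) + L2*cos(t1+t2) = 5.3314
y = L1*sin(t1) + L2*sin(t1+t2) = 7.8157
Distance to target:
d = sqrt((-4.5 - 5.3314)^2 + (1.6 - 7.8157)^2)
= sqrt(96.6572 + 38.6348)
= 11.6315 m


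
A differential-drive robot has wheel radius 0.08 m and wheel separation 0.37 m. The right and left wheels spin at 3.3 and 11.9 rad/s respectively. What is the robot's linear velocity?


vR = r*wR = 0.08*3.3 = 0.264 m/s
vL = r*wL = 0.08*11.9 = 0.952 m/s
v = (vR+vL)/2 = 0.608 m/s
omega = (vR-vL)/L = -1.8595 rad/s
linear velocity = 0.608 m/s


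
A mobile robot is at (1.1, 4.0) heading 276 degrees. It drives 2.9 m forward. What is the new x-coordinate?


x_new = x0 + d*cos(theta)
= 1.1 + 2.9*cos(276)
= 1.1 + 0.3031
= 1.4031


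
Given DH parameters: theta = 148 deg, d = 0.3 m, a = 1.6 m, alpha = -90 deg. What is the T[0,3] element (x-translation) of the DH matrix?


T[0,3] = a * cos(theta)
= 1.6 * cos(148 deg)
= 1.6 * -0.848
= -1.3569


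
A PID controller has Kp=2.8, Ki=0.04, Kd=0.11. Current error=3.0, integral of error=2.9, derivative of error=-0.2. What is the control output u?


u = Kp*e + Ki*int(e) + Kd*de/dt
= 2.8*3.0 + 0.04*2.9 + 0.11*(-0.2)
= 8.4 + 0.116 + -0.022
= 8.494


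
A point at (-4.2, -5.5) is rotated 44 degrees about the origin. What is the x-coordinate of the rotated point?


x' = x*cos(theta) - y*sin(theta)
cos(44 deg) = 0.7193, sin(44 deg) = 0.6947
x' = -4.2 * 0.7193 - -5.5 * 0.6947
= -3.0212 - -3.8206
= 0.7994


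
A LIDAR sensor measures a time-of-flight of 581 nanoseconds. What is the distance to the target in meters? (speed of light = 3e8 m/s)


tof = 581 ns = 5.81e-07 s
dist = c * tof / 2
= 3e8 * 5.81e-07 / 2
= 87.15 m


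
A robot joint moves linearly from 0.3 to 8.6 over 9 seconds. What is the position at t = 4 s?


s = t/T = 4/9 = 0.4444
p(t) = p0 + (pf-p0)*s
= 0.3 + (8.6 - 0.3) * 0.4444
= 3.9889


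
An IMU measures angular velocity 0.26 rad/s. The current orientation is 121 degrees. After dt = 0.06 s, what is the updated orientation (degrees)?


delta_theta = w * dt = 0.26 * 0.06 = 0.0156 rad
= 0.8938 deg
theta_new = 121 + 0.8938 = 121.8938 deg


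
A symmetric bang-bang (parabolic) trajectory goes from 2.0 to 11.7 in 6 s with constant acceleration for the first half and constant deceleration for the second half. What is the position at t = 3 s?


Symmetric rest-to-rest: each phase covers (pf-p0)/2 in time T/2. 0.5*a*(T/2)^2 = (pf-p0)/2 => a = 4*(pf-p0)/T^2
a = 4*(11.7-2.0)/6^2 = 1.0778
t = 3 is in the acceleration phase (t <= T/2).
p = p0 + 0.5*a*t^2 = 2.0 + 0.5*1.0778*3^2
= 6.85


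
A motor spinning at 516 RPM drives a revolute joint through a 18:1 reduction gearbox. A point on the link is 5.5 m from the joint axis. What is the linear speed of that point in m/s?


omega_motor = 516 * 2*pi/60 = 54.0354 rad/s
omega_joint = omega_motor / 18 = 3.002 rad/s
v = omega_joint * r = 3.002 * 5.5
= 16.5108 m/s


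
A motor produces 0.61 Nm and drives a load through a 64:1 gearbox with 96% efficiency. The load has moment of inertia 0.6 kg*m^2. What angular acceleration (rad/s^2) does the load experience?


tau_out = tau_motor * N * eta
= 0.61 * 64 * 0.96 = 37.4784 Nm
alpha = tau_out / I = 37.4784 / 0.6
= 62.464 rad/s^2


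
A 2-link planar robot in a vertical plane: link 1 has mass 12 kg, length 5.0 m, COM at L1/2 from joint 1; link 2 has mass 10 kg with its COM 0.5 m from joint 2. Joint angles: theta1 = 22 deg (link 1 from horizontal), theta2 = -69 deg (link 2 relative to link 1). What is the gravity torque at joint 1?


Horizontal distance from joint 1 to link-1 COM:
  x_c1 = (L1/2)*cos(t1) = 2.5 * 0.9272 = 2.318 m
Horizontal distance from joint 1 to link-2 COM:
  x_c2 = L1*cos(t1) + Lc2*cos(t1+t2)
       = 5.0*0.9272 + 0.5*0.682 = 4.9769 m
tau1 = m1*g*x_c1 + m2*g*x_c2
     = 12*9.81*2.318 + 10*9.81*4.9769
     = 272.8702 + 488.2357
     = 761.1059 Nm


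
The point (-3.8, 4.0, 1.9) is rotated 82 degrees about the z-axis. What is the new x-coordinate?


Rotation about z-axis: x' = x*cos(theta) - y*sin(theta)
= -3.8 * 0.1392 - 4.0 * 0.9903
= -4.4899


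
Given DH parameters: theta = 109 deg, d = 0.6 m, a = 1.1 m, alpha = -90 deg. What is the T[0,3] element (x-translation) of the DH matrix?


T[0,3] = a * cos(theta)
= 1.1 * cos(109 deg)
= 1.1 * -0.3256
= -0.3581


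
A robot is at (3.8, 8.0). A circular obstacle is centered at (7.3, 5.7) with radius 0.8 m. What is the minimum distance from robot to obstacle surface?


center_dist = sqrt((3.8-7.3)^2 + (8.0-5.7)^2)
= sqrt(12.25 + 5.29)
= 4.1881
min_dist = center_dist - radius = 4.1881 - 0.8 = 3.3881 m


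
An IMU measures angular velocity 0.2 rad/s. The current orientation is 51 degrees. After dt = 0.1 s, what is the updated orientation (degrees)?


delta_theta = w * dt = 0.2 * 0.1 = 0.02 rad
= 1.1459 deg
theta_new = 51 + 1.1459 = 52.1459 deg


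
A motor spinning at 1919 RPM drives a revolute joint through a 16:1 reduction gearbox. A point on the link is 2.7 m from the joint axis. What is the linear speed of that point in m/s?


omega_motor = 1919 * 2*pi/60 = 200.9572 rad/s
omega_joint = omega_motor / 16 = 12.5598 rad/s
v = omega_joint * r = 12.5598 * 2.7
= 33.9115 m/s


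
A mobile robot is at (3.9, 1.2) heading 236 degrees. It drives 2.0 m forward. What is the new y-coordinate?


y_new = y0 + d*sin(theta)
= 1.2 + 2.0*sin(236)
= 1.2 + -1.6581
= -0.4581


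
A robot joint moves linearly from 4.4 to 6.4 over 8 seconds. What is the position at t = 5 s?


s = t/T = 5/8 = 0.625
p(t) = p0 + (pf-p0)*s
= 4.4 + (6.4 - 4.4) * 0.625
= 5.65


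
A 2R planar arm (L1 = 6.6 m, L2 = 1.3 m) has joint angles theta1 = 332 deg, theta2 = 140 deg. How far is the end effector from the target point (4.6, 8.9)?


End effector via forward kinematics:
x = L1*cos(t1) + L2*cos(t1+t2) = 5.3405
y = L1*sin(t1) + L2*sin(t1+t2) = -1.8932
Distance to target:
d = sqrt((4.6 - 5.3405)^2 + (8.9 - -1.8932)^2)
= sqrt(0.5483 + 116.4926)
= 10.8185 m


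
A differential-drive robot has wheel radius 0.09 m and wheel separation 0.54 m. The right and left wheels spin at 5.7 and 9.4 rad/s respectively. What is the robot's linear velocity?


vR = r*wR = 0.09*5.7 = 0.513 m/s
vL = r*wL = 0.09*9.4 = 0.846 m/s
v = (vR+vL)/2 = 0.6795 m/s
omega = (vR-vL)/L = -0.6167 rad/s
linear velocity = 0.6795 m/s


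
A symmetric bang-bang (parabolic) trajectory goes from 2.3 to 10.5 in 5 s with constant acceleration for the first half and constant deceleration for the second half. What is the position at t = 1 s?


Symmetric rest-to-rest: each phase covers (pf-p0)/2 in time T/2. 0.5*a*(T/2)^2 = (pf-p0)/2 => a = 4*(pf-p0)/T^2
a = 4*(10.5-2.3)/5^2 = 1.312
t = 1 is in the acceleration phase (t <= T/2).
p = p0 + 0.5*a*t^2 = 2.3 + 0.5*1.312*1^2
= 2.956


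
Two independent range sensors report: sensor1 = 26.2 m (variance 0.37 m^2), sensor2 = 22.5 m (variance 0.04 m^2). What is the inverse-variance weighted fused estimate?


w1 = (1/var1) / (1/var1 + 1/var2)
   = 2.7027 / (2.7027 + 25.0) = 0.0976
w2 = 1 - w1 = 0.9024
fused = w1*s1 + w2*s2 = 2.5561 + 20.3049
= 22.861 m


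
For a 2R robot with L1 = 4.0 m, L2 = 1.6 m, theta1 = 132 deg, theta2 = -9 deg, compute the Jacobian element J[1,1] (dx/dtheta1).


J[1,1] = -L1*sin(t1) - L2*sin(t1+t2)
= -4.0*sin(132) - 1.6*sin(123)
= -4.3145


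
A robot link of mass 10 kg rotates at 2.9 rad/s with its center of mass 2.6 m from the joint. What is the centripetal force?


F = m * omega^2 * r
= 10 * 2.9^2 * 2.6
= 10 * 8.41 * 2.6
= 218.66 N


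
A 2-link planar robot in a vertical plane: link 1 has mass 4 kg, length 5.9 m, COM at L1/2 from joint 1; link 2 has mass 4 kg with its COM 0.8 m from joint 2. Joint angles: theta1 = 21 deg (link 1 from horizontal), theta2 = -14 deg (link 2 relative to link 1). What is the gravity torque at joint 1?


Horizontal distance from joint 1 to link-1 COM:
  x_c1 = (L1/2)*cos(t1) = 2.95 * 0.9336 = 2.7541 m
Horizontal distance from joint 1 to link-2 COM:
  x_c2 = L1*cos(t1) + Lc2*cos(t1+t2)
       = 5.9*0.9336 + 0.8*0.9925 = 6.3022 m
tau1 = m1*g*x_c1 + m2*g*x_c2
     = 4*9.81*2.7541 + 4*9.81*6.3022
     = 108.0694 + 247.2968
     = 355.3662 Nm


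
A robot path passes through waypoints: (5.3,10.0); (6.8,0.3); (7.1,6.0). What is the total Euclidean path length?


Segment lengths:
  seg1 = sqrt((1.5)^2 + (-9.7)^2) = 9.8153
  seg2 = sqrt((0.3)^2 + (5.7)^2) = 5.7079
Total = 15.5232


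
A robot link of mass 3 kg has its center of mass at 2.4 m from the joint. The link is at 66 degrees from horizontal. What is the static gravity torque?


tau = m*g*L*cos(angle)
= 3 * 9.81 * 2.4 * cos(66 deg)
= 3 * 9.81 * 2.4 * 0.4067
= 28.7286 Nm


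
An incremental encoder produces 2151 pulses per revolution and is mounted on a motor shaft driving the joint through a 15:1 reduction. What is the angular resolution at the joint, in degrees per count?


counts per rev = 2151
effective counts at joint = 2151 * 15 = 32265
resolution = 360 / 32265
= 0.0112 deg/count


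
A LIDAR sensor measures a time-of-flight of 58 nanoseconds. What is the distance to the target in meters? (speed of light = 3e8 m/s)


tof = 58 ns = 5.8e-08 s
dist = c * tof / 2
= 3e8 * 5.8e-08 / 2
= 8.7 m


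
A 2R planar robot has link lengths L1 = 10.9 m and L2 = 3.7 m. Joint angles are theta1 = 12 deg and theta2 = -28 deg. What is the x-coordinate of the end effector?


Convert angles to radians: theta1 = 0.2094, theta2 = -0.4887
x = L1*cos(theta1) + L2*cos(theta1+theta2)
x = 10.6618 + 3.5567
x = 14.2185


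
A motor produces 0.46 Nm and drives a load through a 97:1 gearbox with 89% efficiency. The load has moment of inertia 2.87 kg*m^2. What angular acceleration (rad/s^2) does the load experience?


tau_out = tau_motor * N * eta
= 0.46 * 97 * 0.89 = 39.7118 Nm
alpha = tau_out / I = 39.7118 / 2.87
= 13.8369 rad/s^2


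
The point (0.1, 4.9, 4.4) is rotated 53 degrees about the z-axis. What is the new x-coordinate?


Rotation about z-axis: x' = x*cos(theta) - y*sin(theta)
= 0.1 * 0.6018 - 4.9 * 0.7986
= -3.8531


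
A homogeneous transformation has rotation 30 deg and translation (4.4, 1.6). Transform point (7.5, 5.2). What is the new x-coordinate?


x' = cos(theta)*px - sin(theta)*py + tx
= 0.866*7.5 - 0.5*5.2 + 4.4
= 8.2952


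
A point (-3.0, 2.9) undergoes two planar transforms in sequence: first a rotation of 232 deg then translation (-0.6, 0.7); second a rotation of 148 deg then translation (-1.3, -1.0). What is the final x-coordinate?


After transform 1:
x1 = cos(232)*-3.0 - sin(232)*2.9 + -0.6 = 3.5322
y1 = sin(232)*-3.0 + cos(232)*2.9 + 0.7 = 1.2786
After transform 2:
x2 = cos(148)*3.5322 - sin(148)*1.2786 + -1.3
= -4.9731


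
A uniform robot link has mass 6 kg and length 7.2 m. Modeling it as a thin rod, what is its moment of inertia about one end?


I = (1/3) * m * L^2
= (1/3) * 6 * 7.2^2
= 0.333333 * 6 * 51.84
= 103.68 kg*m^2


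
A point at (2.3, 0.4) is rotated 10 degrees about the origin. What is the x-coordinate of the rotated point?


x' = x*cos(theta) - y*sin(theta)
cos(10 deg) = 0.9848, sin(10 deg) = 0.1736
x' = 2.3 * 0.9848 - 0.4 * 0.1736
= 2.2651 - 0.0695
= 2.1956


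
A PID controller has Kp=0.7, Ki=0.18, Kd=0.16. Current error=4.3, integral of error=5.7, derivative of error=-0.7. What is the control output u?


u = Kp*e + Ki*int(e) + Kd*de/dt
= 0.7*4.3 + 0.18*5.7 + 0.16*(-0.7)
= 3.01 + 1.026 + -0.112
= 3.924


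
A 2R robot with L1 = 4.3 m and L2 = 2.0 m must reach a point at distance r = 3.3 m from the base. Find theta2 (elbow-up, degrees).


cos(theta2) = (r^2 - L1^2 - L2^2) / (2*L1*L2)
cos(theta2) = (10.89 - 18.49 - 4.0) / 17.2
cos(theta2) = -0.674419
theta2 = 132.409 degrees


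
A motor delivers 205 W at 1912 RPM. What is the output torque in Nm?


omega = 1912 * 2*pi/60 = 200.2242 rad/s
tau = P / omega = 205 / 200.2242
= 1.0239 Nm


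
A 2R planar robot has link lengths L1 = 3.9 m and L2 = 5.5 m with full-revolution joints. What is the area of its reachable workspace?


r_max = L1 + L2 = 9.4 m
r_min = |L1 - L2| = 1.6 m
Area = pi*(r_max^2 - r_min^2)
= pi*(88.36 - 2.56)
= pi * 85.8
= 269.5486 m^2


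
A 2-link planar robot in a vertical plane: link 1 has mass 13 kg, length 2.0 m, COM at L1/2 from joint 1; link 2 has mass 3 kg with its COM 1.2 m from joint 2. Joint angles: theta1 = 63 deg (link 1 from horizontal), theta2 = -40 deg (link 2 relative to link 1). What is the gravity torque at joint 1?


Horizontal distance from joint 1 to link-1 COM:
  x_c1 = (L1/2)*cos(t1) = 1.0 * 0.454 = 0.454 m
Horizontal distance from joint 1 to link-2 COM:
  x_c2 = L1*cos(t1) + Lc2*cos(t1+t2)
       = 2.0*0.454 + 1.2*0.9205 = 2.0126 m
tau1 = m1*g*x_c1 + m2*g*x_c2
     = 13*9.81*0.454 + 3*9.81*2.0126
     = 57.8974 + 59.2304
     = 117.1278 Nm


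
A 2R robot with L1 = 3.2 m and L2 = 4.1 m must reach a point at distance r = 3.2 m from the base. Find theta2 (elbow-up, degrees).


cos(theta2) = (r^2 - L1^2 - L2^2) / (2*L1*L2)
cos(theta2) = (10.24 - 10.24 - 16.81) / 26.24
cos(theta2) = -0.640625
theta2 = 129.8384 degrees


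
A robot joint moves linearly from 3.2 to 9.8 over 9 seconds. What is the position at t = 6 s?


s = t/T = 6/9 = 0.6667
p(t) = p0 + (pf-p0)*s
= 3.2 + (9.8 - 3.2) * 0.6667
= 7.6


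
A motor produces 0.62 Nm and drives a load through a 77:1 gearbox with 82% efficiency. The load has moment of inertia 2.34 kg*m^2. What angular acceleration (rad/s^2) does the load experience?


tau_out = tau_motor * N * eta
= 0.62 * 77 * 0.82 = 39.1468 Nm
alpha = tau_out / I = 39.1468 / 2.34
= 16.7294 rad/s^2


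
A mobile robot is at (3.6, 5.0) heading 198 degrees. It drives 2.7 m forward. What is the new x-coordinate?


x_new = x0 + d*cos(theta)
= 3.6 + 2.7*cos(198)
= 3.6 + -2.5679
= 1.0321


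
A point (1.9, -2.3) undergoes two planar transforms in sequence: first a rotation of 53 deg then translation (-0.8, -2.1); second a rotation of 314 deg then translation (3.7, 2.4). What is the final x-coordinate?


After transform 1:
x1 = cos(53)*1.9 - sin(53)*-2.3 + -0.8 = 2.1803
y1 = sin(53)*1.9 + cos(53)*-2.3 + -2.1 = -1.9668
After transform 2:
x2 = cos(314)*2.1803 - sin(314)*-1.9668 + 3.7
= 3.7998


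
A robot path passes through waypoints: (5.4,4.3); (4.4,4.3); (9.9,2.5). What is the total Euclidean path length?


Segment lengths:
  seg1 = sqrt((-1.0)^2 + (0.0)^2) = 1.0
  seg2 = sqrt((5.5)^2 + (-1.8)^2) = 5.7871
Total = 6.7871


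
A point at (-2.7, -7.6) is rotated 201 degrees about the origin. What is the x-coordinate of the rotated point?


x' = x*cos(theta) - y*sin(theta)
cos(201 deg) = -0.9336, sin(201 deg) = -0.3584
x' = -2.7 * -0.9336 - -7.6 * -0.3584
= 2.5207 - 2.7236
= -0.2029


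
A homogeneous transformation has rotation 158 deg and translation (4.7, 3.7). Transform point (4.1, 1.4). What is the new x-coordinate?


x' = cos(theta)*px - sin(theta)*py + tx
= -0.9272*4.1 - 0.3746*1.4 + 4.7
= 0.3741


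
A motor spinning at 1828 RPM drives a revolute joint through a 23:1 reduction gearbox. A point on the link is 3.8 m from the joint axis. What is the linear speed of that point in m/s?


omega_motor = 1828 * 2*pi/60 = 191.4277 rad/s
omega_joint = omega_motor / 23 = 8.3229 rad/s
v = omega_joint * r = 8.3229 * 3.8
= 31.6272 m/s


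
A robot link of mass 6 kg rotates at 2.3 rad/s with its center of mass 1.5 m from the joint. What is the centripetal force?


F = m * omega^2 * r
= 6 * 2.3^2 * 1.5
= 6 * 5.29 * 1.5
= 47.61 N


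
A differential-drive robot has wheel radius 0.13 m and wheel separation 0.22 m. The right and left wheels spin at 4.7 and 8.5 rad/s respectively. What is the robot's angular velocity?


vR = r*wR = 0.13*4.7 = 0.611 m/s
vL = r*wL = 0.13*8.5 = 1.105 m/s
v = (vR+vL)/2 = 0.858 m/s
omega = (vR-vL)/L = -2.2455 rad/s
angular velocity = -2.2455 rad/s


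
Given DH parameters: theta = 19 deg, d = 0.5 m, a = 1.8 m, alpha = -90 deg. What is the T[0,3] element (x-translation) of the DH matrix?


T[0,3] = a * cos(theta)
= 1.8 * cos(19 deg)
= 1.8 * 0.9455
= 1.7019


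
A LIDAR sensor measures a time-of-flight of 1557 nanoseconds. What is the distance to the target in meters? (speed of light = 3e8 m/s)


tof = 1557 ns = 1.557e-06 s
dist = c * tof / 2
= 3e8 * 1.557e-06 / 2
= 233.55 m


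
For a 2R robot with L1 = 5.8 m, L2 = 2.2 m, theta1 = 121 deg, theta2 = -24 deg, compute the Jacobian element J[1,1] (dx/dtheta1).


J[1,1] = -L1*sin(t1) - L2*sin(t1+t2)
= -5.8*sin(121) - 2.2*sin(97)
= -7.1552


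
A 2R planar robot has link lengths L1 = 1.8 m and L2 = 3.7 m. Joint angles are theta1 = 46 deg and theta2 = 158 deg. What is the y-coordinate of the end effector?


Convert angles to radians: theta1 = 0.8029, theta2 = 2.7576
y = L1*sin(theta1) + L2*sin(theta1+theta2)
y = 1.2948 + -1.5049
y = -0.2101


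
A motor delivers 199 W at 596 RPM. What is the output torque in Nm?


omega = 596 * 2*pi/60 = 62.413 rad/s
tau = P / omega = 199 / 62.413
= 3.1884 Nm


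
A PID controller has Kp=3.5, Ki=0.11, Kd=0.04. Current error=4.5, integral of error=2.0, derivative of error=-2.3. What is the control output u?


u = Kp*e + Ki*int(e) + Kd*de/dt
= 3.5*4.5 + 0.11*2.0 + 0.04*(-2.3)
= 15.75 + 0.22 + -0.092
= 15.878


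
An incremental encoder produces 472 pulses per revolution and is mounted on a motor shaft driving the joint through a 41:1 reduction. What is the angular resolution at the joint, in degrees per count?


counts per rev = 472
effective counts at joint = 472 * 41 = 19352
resolution = 360 / 19352
= 0.0186 deg/count


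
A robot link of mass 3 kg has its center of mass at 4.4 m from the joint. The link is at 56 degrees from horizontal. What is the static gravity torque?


tau = m*g*L*cos(angle)
= 3 * 9.81 * 4.4 * cos(56 deg)
= 3 * 9.81 * 4.4 * 0.5592
= 72.411 Nm


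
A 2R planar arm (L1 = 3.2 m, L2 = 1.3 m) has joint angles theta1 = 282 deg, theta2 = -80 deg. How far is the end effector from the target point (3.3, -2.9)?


End effector via forward kinematics:
x = L1*cos(t1) + L2*cos(t1+t2) = -0.54
y = L1*sin(t1) + L2*sin(t1+t2) = -3.6171
Distance to target:
d = sqrt((3.3 - -0.54)^2 + (-2.9 - -3.6171)^2)
= sqrt(14.7458 + 0.5142)
= 3.9064 m


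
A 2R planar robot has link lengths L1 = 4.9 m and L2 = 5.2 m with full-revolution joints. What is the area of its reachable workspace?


r_max = L1 + L2 = 10.1 m
r_min = |L1 - L2| = 0.3 m
Area = pi*(r_max^2 - r_min^2)
= pi*(102.01 - 0.09)
= pi * 101.92
= 320.1911 m^2


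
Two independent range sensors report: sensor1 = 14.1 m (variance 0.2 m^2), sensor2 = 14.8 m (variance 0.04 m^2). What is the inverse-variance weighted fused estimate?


w1 = (1/var1) / (1/var1 + 1/var2)
   = 5.0 / (5.0 + 25.0) = 0.1667
w2 = 1 - w1 = 0.8333
fused = w1*s1 + w2*s2 = 2.35 + 12.3333
= 14.6833 m


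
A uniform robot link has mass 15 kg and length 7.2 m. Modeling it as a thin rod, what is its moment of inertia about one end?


I = (1/3) * m * L^2
= (1/3) * 15 * 7.2^2
= 0.333333 * 15 * 51.84
= 259.2 kg*m^2


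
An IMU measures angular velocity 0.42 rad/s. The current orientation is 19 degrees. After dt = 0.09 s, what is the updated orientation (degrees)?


delta_theta = w * dt = 0.42 * 0.09 = 0.0378 rad
= 2.1658 deg
theta_new = 19 + 2.1658 = 21.1658 deg


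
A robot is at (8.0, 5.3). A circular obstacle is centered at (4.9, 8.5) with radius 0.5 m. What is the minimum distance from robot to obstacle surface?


center_dist = sqrt((8.0-4.9)^2 + (5.3-8.5)^2)
= sqrt(9.61 + 10.24)
= 4.4553
min_dist = center_dist - radius = 4.4553 - 0.5 = 3.9553 m


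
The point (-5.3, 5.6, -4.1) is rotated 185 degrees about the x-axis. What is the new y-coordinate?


Rotation about x-axis: y' = y*cos(theta) - z*sin(theta)
= 5.6 * -0.9962 - -4.1 * -0.0872
= -5.936


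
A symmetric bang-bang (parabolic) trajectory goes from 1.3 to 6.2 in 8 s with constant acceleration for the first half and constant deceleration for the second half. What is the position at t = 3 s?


Symmetric rest-to-rest: each phase covers (pf-p0)/2 in time T/2. 0.5*a*(T/2)^2 = (pf-p0)/2 => a = 4*(pf-p0)/T^2
a = 4*(6.2-1.3)/8^2 = 0.3063
t = 3 is in the acceleration phase (t <= T/2).
p = p0 + 0.5*a*t^2 = 1.3 + 0.5*0.3063*3^2
= 2.6781


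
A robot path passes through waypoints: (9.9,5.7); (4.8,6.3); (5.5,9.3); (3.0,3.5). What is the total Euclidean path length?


Segment lengths:
  seg1 = sqrt((-5.1)^2 + (0.6)^2) = 5.1352
  seg2 = sqrt((0.7)^2 + (3.0)^2) = 3.0806
  seg3 = sqrt((-2.5)^2 + (-5.8)^2) = 6.3159
Total = 14.5316


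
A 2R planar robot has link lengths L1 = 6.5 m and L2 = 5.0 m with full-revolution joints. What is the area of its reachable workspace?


r_max = L1 + L2 = 11.5 m
r_min = |L1 - L2| = 1.5 m
Area = pi*(r_max^2 - r_min^2)
= pi*(132.25 - 2.25)
= pi * 130.0
= 408.407 m^2


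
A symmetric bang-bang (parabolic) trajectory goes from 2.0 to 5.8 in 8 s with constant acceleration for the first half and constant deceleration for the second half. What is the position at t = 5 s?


Symmetric rest-to-rest: each phase covers (pf-p0)/2 in time T/2. 0.5*a*(T/2)^2 = (pf-p0)/2 => a = 4*(pf-p0)/T^2
a = 4*(5.8-2.0)/8^2 = 0.2375
t = 5 is in the deceleration phase (t > T/2).
p = pf - 0.5*a*(T-t)^2 = 5.8 - 0.5*0.2375*3^2
= 4.7313


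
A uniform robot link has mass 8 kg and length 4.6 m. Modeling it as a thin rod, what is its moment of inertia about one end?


I = (1/3) * m * L^2
= (1/3) * 8 * 4.6^2
= 0.333333 * 8 * 21.16
= 56.4267 kg*m^2


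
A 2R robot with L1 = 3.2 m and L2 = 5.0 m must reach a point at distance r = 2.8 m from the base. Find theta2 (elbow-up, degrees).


cos(theta2) = (r^2 - L1^2 - L2^2) / (2*L1*L2)
cos(theta2) = (7.84 - 10.24 - 25.0) / 32.0
cos(theta2) = -0.85625
theta2 = 148.8981 degrees


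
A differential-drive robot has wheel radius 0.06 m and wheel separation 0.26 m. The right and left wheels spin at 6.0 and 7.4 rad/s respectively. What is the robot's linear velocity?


vR = r*wR = 0.06*6.0 = 0.36 m/s
vL = r*wL = 0.06*7.4 = 0.444 m/s
v = (vR+vL)/2 = 0.402 m/s
omega = (vR-vL)/L = -0.3231 rad/s
linear velocity = 0.402 m/s


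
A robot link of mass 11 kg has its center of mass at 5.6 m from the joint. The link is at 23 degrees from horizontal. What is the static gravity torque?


tau = m*g*L*cos(angle)
= 11 * 9.81 * 5.6 * cos(23 deg)
= 11 * 9.81 * 5.6 * 0.9205
= 556.2574 Nm


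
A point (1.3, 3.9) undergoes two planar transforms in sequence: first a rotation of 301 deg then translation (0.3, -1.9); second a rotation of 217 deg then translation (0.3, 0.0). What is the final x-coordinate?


After transform 1:
x1 = cos(301)*1.3 - sin(301)*3.9 + 0.3 = 4.3125
y1 = sin(301)*1.3 + cos(301)*3.9 + -1.9 = -1.0057
After transform 2:
x2 = cos(217)*4.3125 - sin(217)*-1.0057 + 0.3
= -3.7493


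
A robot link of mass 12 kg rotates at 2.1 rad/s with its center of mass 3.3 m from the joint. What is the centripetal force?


F = m * omega^2 * r
= 12 * 2.1^2 * 3.3
= 12 * 4.41 * 3.3
= 174.636 N


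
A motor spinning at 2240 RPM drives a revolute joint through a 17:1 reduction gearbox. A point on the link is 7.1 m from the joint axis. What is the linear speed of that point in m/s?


omega_motor = 2240 * 2*pi/60 = 234.5723 rad/s
omega_joint = omega_motor / 17 = 13.7984 rad/s
v = omega_joint * r = 13.7984 * 7.1
= 97.9684 m/s


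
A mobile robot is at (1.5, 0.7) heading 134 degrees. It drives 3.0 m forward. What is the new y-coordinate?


y_new = y0 + d*sin(theta)
= 0.7 + 3.0*sin(134)
= 0.7 + 2.158
= 2.858


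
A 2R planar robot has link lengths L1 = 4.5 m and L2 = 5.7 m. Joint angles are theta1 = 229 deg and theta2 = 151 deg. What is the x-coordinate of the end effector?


Convert angles to radians: theta1 = 3.9968, theta2 = 2.6354
x = L1*cos(theta1) + L2*cos(theta1+theta2)
x = -2.9523 + 5.3562
x = 2.404


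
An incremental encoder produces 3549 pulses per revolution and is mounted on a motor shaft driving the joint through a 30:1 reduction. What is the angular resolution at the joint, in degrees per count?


counts per rev = 3549
effective counts at joint = 3549 * 30 = 106470
resolution = 360 / 106470
= 0.0034 deg/count


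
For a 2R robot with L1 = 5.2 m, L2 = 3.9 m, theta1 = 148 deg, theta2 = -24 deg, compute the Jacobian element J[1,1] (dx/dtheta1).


J[1,1] = -L1*sin(t1) - L2*sin(t1+t2)
= -5.2*sin(148) - 3.9*sin(124)
= -5.9888


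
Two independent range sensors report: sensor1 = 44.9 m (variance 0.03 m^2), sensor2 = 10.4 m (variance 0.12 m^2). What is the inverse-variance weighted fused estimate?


w1 = (1/var1) / (1/var1 + 1/var2)
   = 33.3333 / (33.3333 + 8.3333) = 0.8
w2 = 1 - w1 = 0.2
fused = w1*s1 + w2*s2 = 35.92 + 2.08
= 38.0 m


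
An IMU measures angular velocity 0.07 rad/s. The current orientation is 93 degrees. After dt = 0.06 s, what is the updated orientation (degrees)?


delta_theta = w * dt = 0.07 * 0.06 = 0.0042 rad
= 0.2406 deg
theta_new = 93 + 0.2406 = 93.2406 deg


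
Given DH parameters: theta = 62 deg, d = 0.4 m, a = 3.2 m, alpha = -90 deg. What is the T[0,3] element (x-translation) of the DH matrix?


T[0,3] = a * cos(theta)
= 3.2 * cos(62 deg)
= 3.2 * 0.4695
= 1.5023


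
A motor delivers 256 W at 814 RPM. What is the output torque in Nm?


omega = 814 * 2*pi/60 = 85.2419 rad/s
tau = P / omega = 256 / 85.2419
= 3.0032 Nm


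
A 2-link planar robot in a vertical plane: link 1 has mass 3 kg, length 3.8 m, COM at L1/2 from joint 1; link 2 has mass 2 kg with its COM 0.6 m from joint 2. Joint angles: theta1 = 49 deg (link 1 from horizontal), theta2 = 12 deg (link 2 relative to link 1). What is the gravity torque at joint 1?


Horizontal distance from joint 1 to link-1 COM:
  x_c1 = (L1/2)*cos(t1) = 1.9 * 0.6561 = 1.2465 m
Horizontal distance from joint 1 to link-2 COM:
  x_c2 = L1*cos(t1) + Lc2*cos(t1+t2)
       = 3.8*0.6561 + 0.6*0.4848 = 2.7839 m
tau1 = m1*g*x_c1 + m2*g*x_c2
     = 3*9.81*1.2465 + 2*9.81*2.7839
     = 36.6849 + 54.6203
     = 91.3052 Nm


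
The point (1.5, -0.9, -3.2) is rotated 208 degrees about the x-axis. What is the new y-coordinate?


Rotation about x-axis: y' = y*cos(theta) - z*sin(theta)
= -0.9 * -0.8829 - -3.2 * -0.4695
= -0.7077


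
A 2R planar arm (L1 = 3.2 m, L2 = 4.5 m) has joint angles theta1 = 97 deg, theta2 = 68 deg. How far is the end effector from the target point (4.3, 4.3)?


End effector via forward kinematics:
x = L1*cos(t1) + L2*cos(t1+t2) = -4.7366
y = L1*sin(t1) + L2*sin(t1+t2) = 4.3408
Distance to target:
d = sqrt((4.3 - -4.7366)^2 + (4.3 - 4.3408)^2)
= sqrt(81.661 + 0.0017)
= 9.0367 m


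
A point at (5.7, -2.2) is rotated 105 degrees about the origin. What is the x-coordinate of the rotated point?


x' = x*cos(theta) - y*sin(theta)
cos(105 deg) = -0.2588, sin(105 deg) = 0.9659
x' = 5.7 * -0.2588 - -2.2 * 0.9659
= -1.4753 - -2.125
= 0.6498


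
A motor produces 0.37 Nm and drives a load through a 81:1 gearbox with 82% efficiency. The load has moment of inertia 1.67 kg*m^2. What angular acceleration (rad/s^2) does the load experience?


tau_out = tau_motor * N * eta
= 0.37 * 81 * 0.82 = 24.5754 Nm
alpha = tau_out / I = 24.5754 / 1.67
= 14.7158 rad/s^2


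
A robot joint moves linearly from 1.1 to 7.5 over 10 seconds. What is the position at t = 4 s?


s = t/T = 4/10 = 0.4
p(t) = p0 + (pf-p0)*s
= 1.1 + (7.5 - 1.1) * 0.4
= 3.66
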